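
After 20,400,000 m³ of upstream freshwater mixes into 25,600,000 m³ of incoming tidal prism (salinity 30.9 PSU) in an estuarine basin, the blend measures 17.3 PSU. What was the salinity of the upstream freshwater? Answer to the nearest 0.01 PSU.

0.23 PSU

Salt balance: 25,600,000×30.9 + 20,400,000×S = 46,000,000×17.3
791,040,000 + 20,400,000·S = 795,800,000
S = (795,800,000 − 791,040,000) / 20,400,000 = 0.2333 PSU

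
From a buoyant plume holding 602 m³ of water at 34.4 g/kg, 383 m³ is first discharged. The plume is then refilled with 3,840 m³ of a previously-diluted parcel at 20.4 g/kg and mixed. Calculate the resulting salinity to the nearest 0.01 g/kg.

Remaining after removal: 219 m³ at 34.4 g/kg (salt = 7,533.6)
After addition: salt = 7,533.6 + 3,840×20.4 = 85,869.6; volume = 4,059 m³
S = 85,869.6 / 4,059 = 21.1554 g/kg

21.16 g/kg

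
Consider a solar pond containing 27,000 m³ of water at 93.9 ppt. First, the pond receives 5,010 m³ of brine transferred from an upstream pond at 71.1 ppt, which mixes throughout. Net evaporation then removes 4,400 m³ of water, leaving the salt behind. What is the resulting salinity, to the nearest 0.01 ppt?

104.73 ppt

After mixing: salt = 27,000×93.9 + 5,010×71.1 = 2,891,511; volume = 32,010 m³
After evaporation: salt unchanged = 2,891,511; volume = 32,010 − 4,400 = 27,610 m³
S = 2,891,511 / 27,610 = 104.7269 ppt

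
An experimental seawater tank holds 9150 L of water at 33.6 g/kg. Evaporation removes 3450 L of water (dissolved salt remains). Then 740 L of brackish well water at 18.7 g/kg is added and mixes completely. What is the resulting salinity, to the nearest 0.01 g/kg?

After evaporation: salt = 9,150×33.6 = 307,440; volume = 9,150 − 3,450 = 5,700 L
After mixing: salt = 307,440 + 740×18.7 = 321,278; volume = 5,700 + 740 = 6,440 L
S = 321,278 / 6,440 = 49.8879 g/kg

49.89 g/kg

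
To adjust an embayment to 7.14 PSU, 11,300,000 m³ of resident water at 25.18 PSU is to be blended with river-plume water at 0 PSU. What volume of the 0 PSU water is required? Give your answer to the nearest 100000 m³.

28600000 m³

Salt balance: 11,300,000×25.18 + V×0 = (11,300,000+V)×7.14
284,534,000 + 0V = 80,682,000 + 7.14V
203,852,000 = 7.14V
V = 28,550,700.28 m³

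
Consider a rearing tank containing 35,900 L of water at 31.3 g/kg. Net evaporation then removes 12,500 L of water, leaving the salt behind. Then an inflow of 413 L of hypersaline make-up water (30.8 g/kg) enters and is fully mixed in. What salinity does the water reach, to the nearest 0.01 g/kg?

47.72 g/kg

After evaporation: salt = 35,900×31.3 = 1,123,670; volume = 35,900 − 12,500 = 23,400 L
After mixing: salt = 1,123,670 + 413×30.8 = 1,136,390.4; volume = 23,400 + 413 = 23,813 L
S = 1,136,390.4 / 23,813 = 47.7214 g/kg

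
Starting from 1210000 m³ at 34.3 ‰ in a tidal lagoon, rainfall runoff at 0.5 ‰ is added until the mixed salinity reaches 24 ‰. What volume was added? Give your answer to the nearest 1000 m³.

530000 m³

Salt balance: 1,210,000×34.3 + V×0.5 = (1,210,000+V)×24
41,503,000 + 0.5V = 29,040,000 + 24V
12,463,000 = 23.5V
V = 530,340.43 m³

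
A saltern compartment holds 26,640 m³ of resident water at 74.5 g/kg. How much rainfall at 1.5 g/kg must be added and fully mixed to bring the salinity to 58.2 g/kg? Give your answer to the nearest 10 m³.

Salt balance: 26,640×74.5 + V×1.5 = (26,640+V)×58.2
1,984,680 + 1.5V = 1,550,448 + 58.2V
434,232 = 56.7V
V = 7,658.41 m³

7660 m³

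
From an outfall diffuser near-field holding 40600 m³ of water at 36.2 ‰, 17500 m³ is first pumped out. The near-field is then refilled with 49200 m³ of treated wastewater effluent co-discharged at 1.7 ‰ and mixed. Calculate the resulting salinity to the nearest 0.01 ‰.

12.72 ‰

Remaining after removal: 23,100 m³ at 36.2 ‰ (salt = 836,220)
After addition: salt = 836,220 + 49,200×1.7 = 919,860; volume = 72,300 m³
S = 919,860 / 72,300 = 12.7228 ‰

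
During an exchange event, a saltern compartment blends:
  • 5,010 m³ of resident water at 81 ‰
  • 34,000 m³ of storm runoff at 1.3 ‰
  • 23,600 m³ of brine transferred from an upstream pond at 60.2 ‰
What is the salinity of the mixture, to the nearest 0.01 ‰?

Total salt / total volume:
salt = 5,010×81 + 34,000×1.3 + 23,600×60.2 = 405,810 + 44,200 + 1,420,720 = 1,870,730
volume = 5,010 + 34,000 + 23,600 = 62,610 m³
S = 1,870,730 / 62,610 = 29.8791 ‰

29.88 ‰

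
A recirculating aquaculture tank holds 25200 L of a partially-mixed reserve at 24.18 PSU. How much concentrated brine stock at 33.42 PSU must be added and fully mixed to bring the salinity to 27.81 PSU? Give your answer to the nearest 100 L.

16300 L

Salt balance: 25,200×24.18 + V×33.42 = (25,200+V)×27.81
609,336 + 33.42V = 700,812 + 27.81V
91,476 = 5.61V
V = 16,305.88 L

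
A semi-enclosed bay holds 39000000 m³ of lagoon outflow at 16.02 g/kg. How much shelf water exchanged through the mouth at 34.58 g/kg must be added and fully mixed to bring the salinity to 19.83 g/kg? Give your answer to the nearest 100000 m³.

Salt balance: 39,000,000×16.02 + V×34.58 = (39,000,000+V)×19.83
624,780,000 + 34.58V = 773,370,000 + 19.83V
148,590,000 = 14.75V
V = 10,073,898.31 m³

10100000 m³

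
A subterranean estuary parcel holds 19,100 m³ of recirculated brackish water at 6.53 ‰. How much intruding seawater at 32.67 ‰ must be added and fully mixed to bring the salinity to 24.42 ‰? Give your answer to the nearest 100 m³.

Salt balance: 19,100×6.53 + V×32.67 = (19,100+V)×24.42
124,723 + 32.67V = 466,422 + 24.42V
341,699 = 8.25V
V = 41,418.06 m³

41400 m³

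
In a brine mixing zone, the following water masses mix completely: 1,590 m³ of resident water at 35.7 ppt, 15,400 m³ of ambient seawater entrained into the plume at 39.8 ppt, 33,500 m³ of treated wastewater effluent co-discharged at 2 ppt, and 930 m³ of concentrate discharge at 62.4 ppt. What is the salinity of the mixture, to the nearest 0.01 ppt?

15.46 ppt

Weighted by volume,
salt = 1,590×35.7 + 15,400×39.8 + 33,500×2 + 930×62.4 = 56,763 + 612,920 + 67,000 + 58,032 = 794,715
volume = 1,590 + 15,400 + 33,500 + 930 = 51,420 m³
S = 794,715 / 51,420 = 15.4554 ppt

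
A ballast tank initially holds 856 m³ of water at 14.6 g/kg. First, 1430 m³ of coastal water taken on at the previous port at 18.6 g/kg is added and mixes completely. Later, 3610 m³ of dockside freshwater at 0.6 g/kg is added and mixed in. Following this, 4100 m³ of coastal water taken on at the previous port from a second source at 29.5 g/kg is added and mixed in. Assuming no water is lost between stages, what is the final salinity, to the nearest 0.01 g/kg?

By conservation of dissolved salt,
Initial salt = 856×14.6 = 12,497.6
After stage 1: salt = 12,497.6 + 1,430×18.6 = 39,095.6; volume = 2,286 m³; S = 17.102 g/kg
After stage 2: salt = 39,095.6 + 3,610×0.6 = 41,261.6; volume = 5,896 m³; S = 6.998 g/kg
After stage 3: salt = 41,261.6 + 4,100×29.5 = 162,211.6; volume = 9,996 m³
S = 162,211.6 / 9,996 = 16.2277 g/kg

16.23 g/kg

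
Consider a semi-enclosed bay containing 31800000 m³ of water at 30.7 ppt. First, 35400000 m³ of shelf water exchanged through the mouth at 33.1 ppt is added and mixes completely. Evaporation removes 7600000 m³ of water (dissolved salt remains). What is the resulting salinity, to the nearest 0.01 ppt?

36.04 ppt

After mixing: salt = 31,800,000×30.7 + 35,400,000×33.1 = 2,148,000,000; volume = 67,200,000 m³
After evaporation: salt unchanged = 2,148,000,000; volume = 67,200,000 − 7,600,000 = 59,600,000 m³
S = 2,148,000,000 / 59,600,000 = 36.0403 ppt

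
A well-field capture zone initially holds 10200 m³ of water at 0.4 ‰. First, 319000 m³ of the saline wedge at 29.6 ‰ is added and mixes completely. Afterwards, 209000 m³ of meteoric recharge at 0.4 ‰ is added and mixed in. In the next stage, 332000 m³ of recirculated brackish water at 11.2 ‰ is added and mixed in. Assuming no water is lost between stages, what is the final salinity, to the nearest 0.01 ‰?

15.22 ‰

By conservation of dissolved salt,
Initial salt = 10,200×0.4 = 4,080
After stage 1: salt = 4,080 + 319,000×29.6 = 9,446,480; volume = 329,200 m³; S = 28.695 ‰
After stage 2: salt = 9,446,480 + 209,000×0.4 = 9,530,080; volume = 538,200 m³; S = 17.707 ‰
After stage 3: salt = 9,530,080 + 332,000×11.2 = 13,248,480; volume = 870,200 m³
S = 13,248,480 / 870,200 = 15.2246 ‰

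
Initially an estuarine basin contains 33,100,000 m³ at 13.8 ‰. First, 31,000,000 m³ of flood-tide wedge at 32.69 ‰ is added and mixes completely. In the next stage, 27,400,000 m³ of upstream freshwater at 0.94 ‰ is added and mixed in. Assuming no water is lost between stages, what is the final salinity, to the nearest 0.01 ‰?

16.35 ‰

Weighted by volume,
Initial salt = 33,100,000×13.8 = 456,780,000
After stage 1: salt = 456,780,000 + 31,000,000×32.69 = 1,470,170,000; volume = 64,100,000 m³; S = 22.936 ‰
After stage 2: salt = 1,470,170,000 + 27,400,000×0.94 = 1,495,926,000; volume = 91,500,000 m³
S = 1,495,926,000 / 91,500,000 = 16.3489 ‰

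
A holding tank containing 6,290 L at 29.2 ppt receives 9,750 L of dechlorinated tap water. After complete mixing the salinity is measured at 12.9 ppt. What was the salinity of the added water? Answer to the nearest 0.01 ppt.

2.38 ppt

Salt balance: 6,290×29.2 + 9,750×S = 16,040×12.9
183,668 + 9,750·S = 206,916
S = (206,916 − 183,668) / 9,750 = 2.3844 ppt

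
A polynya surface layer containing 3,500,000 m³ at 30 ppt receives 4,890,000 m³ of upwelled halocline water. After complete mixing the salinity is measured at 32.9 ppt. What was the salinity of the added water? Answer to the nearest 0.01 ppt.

Salt balance: 3,500,000×30 + 4,890,000×S = 8,390,000×32.9
105,000,000 + 4,890,000·S = 276,031,000
S = (276,031,000 − 105,000,000) / 4,890,000 = 34.9757 ppt

34.98 ppt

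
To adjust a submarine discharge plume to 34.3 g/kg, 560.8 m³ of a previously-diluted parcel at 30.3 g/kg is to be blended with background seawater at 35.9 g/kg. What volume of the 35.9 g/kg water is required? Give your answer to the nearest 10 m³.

1400 m³

Salt balance: 560.8×30.3 + V×35.9 = (560.8+V)×34.3
16,992.24 + 35.9V = 19,235.44 + 34.3V
2,243.2 = 1.6V
V = 1,402 m³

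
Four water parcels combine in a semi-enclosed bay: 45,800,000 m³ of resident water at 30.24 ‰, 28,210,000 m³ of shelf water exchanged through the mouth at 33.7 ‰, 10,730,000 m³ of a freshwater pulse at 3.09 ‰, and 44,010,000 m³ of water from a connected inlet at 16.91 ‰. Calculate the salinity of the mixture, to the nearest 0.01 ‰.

24.18 ‰

Weighted by volume,
salt = 45,800,000×30.24 + 28,210,000×33.7 + 10,730,000×3.09 + 44,010,000×16.91 = 1,384,992,000 + 950,677,000 + 33,155,700 + 744,209,100 = 3,113,033,800
volume = 45,800,000 + 28,210,000 + 10,730,000 + 44,010,000 = 128,750,000 m³
S = 3,113,033,800 / 128,750,000 = 24.1789 ‰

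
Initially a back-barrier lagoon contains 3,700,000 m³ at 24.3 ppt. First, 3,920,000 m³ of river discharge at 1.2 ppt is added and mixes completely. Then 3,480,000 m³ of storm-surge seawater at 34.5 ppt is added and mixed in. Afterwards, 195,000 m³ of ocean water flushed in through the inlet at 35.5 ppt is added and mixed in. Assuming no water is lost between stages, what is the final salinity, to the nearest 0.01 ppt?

Mass of salt is conserved:
Initial salt = 3,700,000×24.3 = 89,910,000
After stage 1: salt = 89,910,000 + 3,920,000×1.2 = 94,614,000; volume = 7,620,000 m³; S = 12.417 ppt
After stage 2: salt = 94,614,000 + 3,480,000×34.5 = 214,674,000; volume = 11,100,000 m³; S = 19.34 ppt
After stage 3: salt = 214,674,000 + 195,000×35.5 = 221,596,500; volume = 11,295,000 m³
S = 221,596,500 / 11,295,000 = 19.619 ppt

19.62 ppt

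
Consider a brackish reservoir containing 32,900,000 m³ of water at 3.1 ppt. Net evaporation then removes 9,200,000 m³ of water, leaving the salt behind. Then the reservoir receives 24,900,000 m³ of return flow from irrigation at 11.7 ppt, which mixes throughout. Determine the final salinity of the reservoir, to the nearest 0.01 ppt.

8.09 ppt

After evaporation: salt = 32,900,000×3.1 = 101,990,000; volume = 32,900,000 − 9,200,000 = 23,700,000 m³
After mixing: salt = 101,990,000 + 24,900,000×11.7 = 393,320,000; volume = 23,700,000 + 24,900,000 = 48,600,000 m³
S = 393,320,000 / 48,600,000 = 8.093 ppt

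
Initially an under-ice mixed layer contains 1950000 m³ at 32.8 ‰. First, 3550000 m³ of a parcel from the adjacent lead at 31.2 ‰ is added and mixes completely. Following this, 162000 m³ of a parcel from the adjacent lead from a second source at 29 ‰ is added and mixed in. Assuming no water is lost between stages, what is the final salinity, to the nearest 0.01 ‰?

Conserving salt mass:
Initial salt = 1,950,000×32.8 = 63,960,000
After stage 1: salt = 63,960,000 + 3,550,000×31.2 = 174,720,000; volume = 5,500,000 m³; S = 31.767 ‰
After stage 2: salt = 174,720,000 + 162,000×29 = 179,418,000; volume = 5,662,000 m³
S = 179,418,000 / 5,662,000 = 31.6881 ‰

31.69 ‰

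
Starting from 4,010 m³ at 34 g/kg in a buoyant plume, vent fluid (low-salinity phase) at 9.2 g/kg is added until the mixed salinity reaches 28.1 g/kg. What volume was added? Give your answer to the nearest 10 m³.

Salt balance: 4,010×34 + V×9.2 = (4,010+V)×28.1
136,340 + 9.2V = 112,681 + 28.1V
23,659 = 18.9V
V = 1,251.8 m³

1250 m³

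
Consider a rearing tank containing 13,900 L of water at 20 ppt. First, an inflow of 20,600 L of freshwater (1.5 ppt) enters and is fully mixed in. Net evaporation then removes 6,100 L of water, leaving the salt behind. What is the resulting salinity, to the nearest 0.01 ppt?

After mixing: salt = 13,900×20 + 20,600×1.5 = 308,900; volume = 34,500 L
After evaporation: salt unchanged = 308,900; volume = 34,500 − 6,100 = 28,400 L
S = 308,900 / 28,400 = 10.8768 ppt

10.88 ppt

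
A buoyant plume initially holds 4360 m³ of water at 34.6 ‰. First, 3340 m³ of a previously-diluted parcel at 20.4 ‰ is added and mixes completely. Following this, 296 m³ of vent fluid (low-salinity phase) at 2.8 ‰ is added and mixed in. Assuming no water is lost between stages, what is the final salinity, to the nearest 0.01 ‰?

27.49 ‰

Conserving salt mass:
Initial salt = 4,360×34.6 = 150,856
After stage 1: salt = 150,856 + 3,340×20.4 = 218,992; volume = 7,700 m³; S = 28.441 ‰
After stage 2: salt = 218,992 + 296×2.8 = 219,820.8; volume = 7,996 m³
S = 219,820.8 / 7,996 = 27.4913 ‰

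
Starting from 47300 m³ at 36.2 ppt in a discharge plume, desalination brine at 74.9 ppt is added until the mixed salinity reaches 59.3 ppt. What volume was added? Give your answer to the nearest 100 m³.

70000 m³

Salt balance: 47,300×36.2 + V×74.9 = (47,300+V)×59.3
1,712,260 + 74.9V = 2,804,890 + 59.3V
1,092,630 = 15.6V
V = 70,040.38 m³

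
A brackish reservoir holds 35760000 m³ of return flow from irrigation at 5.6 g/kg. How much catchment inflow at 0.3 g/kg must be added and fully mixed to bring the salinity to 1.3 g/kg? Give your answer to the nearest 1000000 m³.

154000000 m³

Salt balance: 35,760,000×5.6 + V×0.3 = (35,760,000+V)×1.3
200,256,000 + 0.3V = 46,488,000 + 1.3V
153,768,000 = 1V
V = 153,768,000 m³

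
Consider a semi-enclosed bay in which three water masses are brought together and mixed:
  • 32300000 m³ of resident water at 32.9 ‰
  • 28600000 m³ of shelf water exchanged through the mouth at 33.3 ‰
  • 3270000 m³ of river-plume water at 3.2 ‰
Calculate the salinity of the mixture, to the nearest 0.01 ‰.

Mass of salt is conserved:
salt = 32,300,000×32.9 + 28,600,000×33.3 + 3,270,000×3.2 = 1,062,670,000 + 952,380,000 + 10,464,000 = 2,025,514,000
volume = 32,300,000 + 28,600,000 + 3,270,000 = 64,170,000 m³
S = 2,025,514,000 / 64,170,000 = 31.5648 ‰

31.56 ‰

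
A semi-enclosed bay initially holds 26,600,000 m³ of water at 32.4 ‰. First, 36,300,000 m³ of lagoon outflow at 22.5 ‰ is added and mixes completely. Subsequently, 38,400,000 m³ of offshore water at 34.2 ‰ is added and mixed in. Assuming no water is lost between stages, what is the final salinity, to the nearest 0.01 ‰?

29.53 ‰

Mass of salt is conserved:
Initial salt = 26,600,000×32.4 = 861,840,000
After stage 1: salt = 861,840,000 + 36,300,000×22.5 = 1,678,590,000; volume = 62,900,000 m³; S = 26.687 ‰
After stage 2: salt = 1,678,590,000 + 38,400,000×34.2 = 2,991,870,000; volume = 101,300,000 m³
S = 2,991,870,000 / 101,300,000 = 29.5347 ‰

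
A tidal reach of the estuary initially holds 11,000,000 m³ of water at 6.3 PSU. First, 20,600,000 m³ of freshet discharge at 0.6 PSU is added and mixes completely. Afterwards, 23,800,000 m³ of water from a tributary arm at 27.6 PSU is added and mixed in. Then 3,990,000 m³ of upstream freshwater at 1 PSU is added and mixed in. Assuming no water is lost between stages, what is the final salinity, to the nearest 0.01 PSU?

Salt balance:
Initial salt = 11,000,000×6.3 = 69,300,000
After stage 1: salt = 69,300,000 + 20,600,000×0.6 = 81,660,000; volume = 31,600,000 m³; S = 2.584 PSU
After stage 2: salt = 81,660,000 + 23,800,000×27.6 = 738,540,000; volume = 55,400,000 m³; S = 13.331 PSU
After stage 3: salt = 738,540,000 + 3,990,000×1 = 742,530,000; volume = 59,390,000 m³
S = 742,530,000 / 59,390,000 = 12.5026 PSU

12.50 PSU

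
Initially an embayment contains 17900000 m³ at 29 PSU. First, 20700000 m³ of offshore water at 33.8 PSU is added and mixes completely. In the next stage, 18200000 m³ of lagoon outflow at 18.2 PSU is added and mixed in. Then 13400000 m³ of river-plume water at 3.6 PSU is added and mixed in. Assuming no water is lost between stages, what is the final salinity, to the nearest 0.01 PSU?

22.77 PSU

By conservation of dissolved salt,
Initial salt = 17,900,000×29 = 519,100,000
After stage 1: salt = 519,100,000 + 20,700,000×33.8 = 1,218,760,000; volume = 38,600,000 m³; S = 31.574 PSU
After stage 2: salt = 1,218,760,000 + 18,200,000×18.2 = 1,550,000,000; volume = 56,800,000 m³; S = 27.289 PSU
After stage 3: salt = 1,550,000,000 + 13,400,000×3.6 = 1,598,240,000; volume = 70,200,000 m³
S = 1,598,240,000 / 70,200,000 = 22.767 PSU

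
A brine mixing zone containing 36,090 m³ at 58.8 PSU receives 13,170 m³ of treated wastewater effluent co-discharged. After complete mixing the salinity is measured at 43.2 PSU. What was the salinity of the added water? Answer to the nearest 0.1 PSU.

Salt balance: 36,090×58.8 + 13,170×S = 49,260×43.2
2,122,092 + 13,170·S = 2,128,032
S = (2,128,032 − 2,122,092) / 13,170 = 0.451 PSU

0.5 PSU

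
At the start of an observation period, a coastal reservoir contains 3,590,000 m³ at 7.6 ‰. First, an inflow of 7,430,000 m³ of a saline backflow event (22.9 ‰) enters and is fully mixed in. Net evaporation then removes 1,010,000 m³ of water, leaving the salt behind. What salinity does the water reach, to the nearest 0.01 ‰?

After mixing: salt = 3,590,000×7.6 + 7,430,000×22.9 = 197,431,000; volume = 11,020,000 m³
After evaporation: salt unchanged = 197,431,000; volume = 11,020,000 − 1,010,000 = 10,010,000 m³
S = 197,431,000 / 10,010,000 = 19.7234 ‰

19.72 ‰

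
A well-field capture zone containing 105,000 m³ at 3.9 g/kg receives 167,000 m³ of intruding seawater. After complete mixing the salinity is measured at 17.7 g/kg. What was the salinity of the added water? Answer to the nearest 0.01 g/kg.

26.38 g/kg

Salt balance: 105,000×3.9 + 167,000×S = 272,000×17.7
409,500 + 167,000·S = 4,814,400
S = (4,814,400 − 409,500) / 167,000 = 26.3766 g/kg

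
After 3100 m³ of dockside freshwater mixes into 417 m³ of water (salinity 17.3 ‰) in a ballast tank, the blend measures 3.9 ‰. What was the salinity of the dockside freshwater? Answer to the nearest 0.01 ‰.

Salt balance: 417×17.3 + 3,100×S = 3,517×3.9
7,214.1 + 3,100·S = 13,716.3
S = (13,716.3 − 7,214.1) / 3,100 = 2.0975 ‰

2.10 ‰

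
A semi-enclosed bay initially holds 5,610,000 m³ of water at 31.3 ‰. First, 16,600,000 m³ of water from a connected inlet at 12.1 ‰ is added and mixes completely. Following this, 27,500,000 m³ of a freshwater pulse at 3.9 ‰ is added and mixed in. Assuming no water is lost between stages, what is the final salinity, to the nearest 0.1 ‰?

9.7 ‰

Salt balance:
Initial salt = 5,610,000×31.3 = 175,593,000
After stage 1: salt = 175,593,000 + 16,600,000×12.1 = 376,453,000; volume = 22,210,000 m³; S = 16.95 ‰
After stage 2: salt = 376,453,000 + 27,500,000×3.9 = 483,703,000; volume = 49,710,000 m³
S = 483,703,000 / 49,710,000 = 9.7305 ‰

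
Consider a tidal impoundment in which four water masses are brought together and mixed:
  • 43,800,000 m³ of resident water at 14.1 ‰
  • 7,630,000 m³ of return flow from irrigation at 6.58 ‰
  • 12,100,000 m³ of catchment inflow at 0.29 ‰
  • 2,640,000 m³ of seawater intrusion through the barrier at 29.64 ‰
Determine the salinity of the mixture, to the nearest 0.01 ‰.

Salt balance:
salt = 43,800,000×14.1 + 7,630,000×6.58 + 12,100,000×0.29 + 2,640,000×29.64 = 617,580,000 + 50,205,400 + 3,509,000 + 78,249,600 = 749,544,000
volume = 43,800,000 + 7,630,000 + 12,100,000 + 2,640,000 = 66,170,000 m³
S = 749,544,000 / 66,170,000 = 11.3276 ‰

11.33 ‰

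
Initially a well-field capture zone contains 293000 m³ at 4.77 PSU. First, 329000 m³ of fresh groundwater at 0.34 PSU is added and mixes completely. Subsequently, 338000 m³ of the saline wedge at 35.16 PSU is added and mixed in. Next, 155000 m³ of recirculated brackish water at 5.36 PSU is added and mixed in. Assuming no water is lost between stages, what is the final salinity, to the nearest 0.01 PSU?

12.76 PSU

Conserving salt mass:
Initial salt = 293,000×4.77 = 1,397,610
After stage 1: salt = 1,397,610 + 329,000×0.34 = 1,509,470; volume = 622,000 m³; S = 2.427 PSU
After stage 2: salt = 1,509,470 + 338,000×35.16 = 13,393,550; volume = 960,000 m³; S = 13.952 PSU
After stage 3: salt = 13,393,550 + 155,000×5.36 = 14,224,350; volume = 1,115,000 m³
S = 14,224,350 / 1,115,000 = 12.7573 PSU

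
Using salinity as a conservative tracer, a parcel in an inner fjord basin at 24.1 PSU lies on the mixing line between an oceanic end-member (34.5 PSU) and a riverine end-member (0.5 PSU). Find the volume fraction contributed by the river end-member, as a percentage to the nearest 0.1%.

Let f be the freshwater fraction. Salt balance per unit volume:
f×0.5 + (1−f)×34.5 = 24.1
f = (34.5 − 24.1) / (34.5 − 0.5) = 10.4/34 = 0.3059

30.6%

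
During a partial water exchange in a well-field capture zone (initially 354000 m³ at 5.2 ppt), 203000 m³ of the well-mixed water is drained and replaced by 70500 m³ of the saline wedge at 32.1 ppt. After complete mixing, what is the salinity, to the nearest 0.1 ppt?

Remaining after removal: 151,000 m³ at 5.2 ppt (salt = 785,200)
After addition: salt = 785,200 + 70,500×32.1 = 3,048,250; volume = 221,500 m³
S = 3,048,250 / 221,500 = 13.7619 ppt

13.8 ppt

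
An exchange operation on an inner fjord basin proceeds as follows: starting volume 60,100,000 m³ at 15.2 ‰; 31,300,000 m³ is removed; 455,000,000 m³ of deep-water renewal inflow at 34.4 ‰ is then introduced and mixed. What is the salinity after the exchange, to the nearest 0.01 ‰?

Remaining after removal: 28,800,000 m³ at 15.2 ‰ (salt = 437,760,000)
After addition: salt = 437,760,000 + 455,000,000×34.4 = 16,089,760,000; volume = 483,800,000 m³
S = 16,089,760,000 / 483,800,000 = 33.257 ‰

33.26 ‰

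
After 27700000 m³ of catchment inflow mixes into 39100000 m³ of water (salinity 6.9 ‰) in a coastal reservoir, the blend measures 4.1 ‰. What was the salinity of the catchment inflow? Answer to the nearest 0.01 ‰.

0.15 ‰

Salt balance: 39,100,000×6.9 + 27,700,000×S = 66,800,000×4.1
269,790,000 + 27,700,000·S = 273,880,000
S = (273,880,000 − 269,790,000) / 27,700,000 = 0.1477 ‰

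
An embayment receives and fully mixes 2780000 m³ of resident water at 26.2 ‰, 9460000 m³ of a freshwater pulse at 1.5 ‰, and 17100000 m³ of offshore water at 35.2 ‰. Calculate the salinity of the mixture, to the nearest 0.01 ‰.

Conserving salt mass:
salt = 2,780,000×26.2 + 9,460,000×1.5 + 17,100,000×35.2 = 72,836,000 + 14,190,000 + 601,920,000 = 688,946,000
volume = 2,780,000 + 9,460,000 + 17,100,000 = 29,340,000 m³
S = 688,946,000 / 29,340,000 = 23.4815 ‰

23.48 ‰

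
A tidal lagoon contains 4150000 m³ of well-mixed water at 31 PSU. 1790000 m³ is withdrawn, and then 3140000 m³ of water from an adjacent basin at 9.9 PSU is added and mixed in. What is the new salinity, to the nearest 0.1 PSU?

Remaining after removal: 2,360,000 m³ at 31 PSU (salt = 73,160,000)
After addition: salt = 73,160,000 + 3,140,000×9.9 = 104,246,000; volume = 5,500,000 m³
S = 104,246,000 / 5,500,000 = 18.9538 PSU

19.0 PSU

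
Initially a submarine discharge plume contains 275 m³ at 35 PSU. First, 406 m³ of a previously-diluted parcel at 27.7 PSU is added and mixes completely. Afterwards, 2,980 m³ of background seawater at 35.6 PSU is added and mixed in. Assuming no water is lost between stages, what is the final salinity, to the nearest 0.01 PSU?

34.68 PSU

Mass of salt is conserved:
Initial salt = 275×35 = 9,625
After stage 1: salt = 9,625 + 406×27.7 = 20,871.2; volume = 681 m³; S = 30.648 PSU
After stage 2: salt = 20,871.2 + 2,980×35.6 = 126,959.2; volume = 3,661 m³
S = 126,959.2 / 3,661 = 34.6788 PSU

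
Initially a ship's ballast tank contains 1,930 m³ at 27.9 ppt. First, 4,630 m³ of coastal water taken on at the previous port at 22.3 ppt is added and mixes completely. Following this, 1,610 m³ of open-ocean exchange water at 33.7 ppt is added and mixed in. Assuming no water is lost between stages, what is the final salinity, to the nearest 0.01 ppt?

Total salt / total volume:
Initial salt = 1,930×27.9 = 53,847
After stage 1: salt = 53,847 + 4,630×22.3 = 157,096; volume = 6,560 m³; S = 23.948 ppt
After stage 2: salt = 157,096 + 1,610×33.7 = 211,353; volume = 8,170 m³
S = 211,353 / 8,170 = 25.8694 ppt

25.87 ppt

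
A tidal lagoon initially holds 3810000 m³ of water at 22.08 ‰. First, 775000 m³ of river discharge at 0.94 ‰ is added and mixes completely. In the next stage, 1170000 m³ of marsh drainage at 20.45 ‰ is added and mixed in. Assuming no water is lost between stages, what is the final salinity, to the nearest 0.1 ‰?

Total salt / total volume:
Initial salt = 3,810,000×22.08 = 84,124,800
After stage 1: salt = 84,124,800 + 775,000×0.94 = 84,853,300; volume = 4,585,000 m³; S = 18.507 ‰
After stage 2: salt = 84,853,300 + 1,170,000×20.45 = 108,779,800; volume = 5,755,000 m³
S = 108,779,800 / 5,755,000 = 18.9018 ‰

18.9 ‰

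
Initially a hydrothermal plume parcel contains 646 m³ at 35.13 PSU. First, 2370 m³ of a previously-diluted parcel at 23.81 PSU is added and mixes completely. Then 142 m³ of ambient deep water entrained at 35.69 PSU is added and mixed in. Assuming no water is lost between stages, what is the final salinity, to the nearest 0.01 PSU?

Conserving salt mass:
Initial salt = 646×35.13 = 22,693.98
After stage 1: salt = 22,693.98 + 2,370×23.81 = 79,123.68; volume = 3,016 m³; S = 26.235 PSU
After stage 2: salt = 79,123.68 + 142×35.69 = 84,191.66; volume = 3,158 m³
S = 84,191.66 / 3,158 = 26.6598 PSU

26.66 PSU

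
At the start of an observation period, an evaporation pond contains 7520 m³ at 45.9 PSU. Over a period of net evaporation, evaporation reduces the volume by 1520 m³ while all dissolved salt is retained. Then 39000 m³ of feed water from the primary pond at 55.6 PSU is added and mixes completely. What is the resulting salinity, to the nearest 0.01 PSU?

After evaporation: salt = 7,520×45.9 = 345,168; volume = 7,520 − 1,520 = 6,000 m³
After mixing: salt = 345,168 + 39,000×55.6 = 2,513,568; volume = 6,000 + 39,000 = 45,000 m³
S = 2,513,568 / 45,000 = 55.8571 PSU

55.86 PSU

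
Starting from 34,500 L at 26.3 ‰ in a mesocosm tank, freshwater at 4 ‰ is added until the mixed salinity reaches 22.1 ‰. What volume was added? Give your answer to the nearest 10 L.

8010 L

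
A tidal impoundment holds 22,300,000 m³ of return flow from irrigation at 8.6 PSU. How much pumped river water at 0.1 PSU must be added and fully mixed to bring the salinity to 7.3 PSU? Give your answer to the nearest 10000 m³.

Salt balance: 22,300,000×8.6 + V×0.1 = (22,300,000+V)×7.3
191,780,000 + 0.1V = 162,790,000 + 7.3V
28,990,000 = 7.2V
V = 4,026,388.89 m³

4030000 m³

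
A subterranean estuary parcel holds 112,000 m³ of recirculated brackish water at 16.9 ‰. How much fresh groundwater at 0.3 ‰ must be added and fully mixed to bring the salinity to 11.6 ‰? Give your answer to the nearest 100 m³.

52500 m³

Salt balance: 112,000×16.9 + V×0.3 = (112,000+V)×11.6
1,892,800 + 0.3V = 1,299,200 + 11.6V
593,600 = 11.3V
V = 52,530.97 m³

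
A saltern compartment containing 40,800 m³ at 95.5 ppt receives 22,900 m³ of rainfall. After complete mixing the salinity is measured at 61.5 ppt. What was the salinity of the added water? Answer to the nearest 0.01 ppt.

Salt balance: 40,800×95.5 + 22,900×S = 63,700×61.5
3,896,400 + 22,900·S = 3,917,550
S = (3,917,550 − 3,896,400) / 22,900 = 0.9236 ppt

0.92 ppt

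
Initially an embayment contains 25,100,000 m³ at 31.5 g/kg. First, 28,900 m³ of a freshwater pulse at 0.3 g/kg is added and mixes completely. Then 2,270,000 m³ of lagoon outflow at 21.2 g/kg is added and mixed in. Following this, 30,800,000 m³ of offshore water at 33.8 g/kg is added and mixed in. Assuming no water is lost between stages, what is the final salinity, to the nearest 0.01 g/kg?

Salt balance:
Initial salt = 25,100,000×31.5 = 790,650,000
After stage 1: salt = 790,650,000 + 28,900×0.3 = 790,658,670; volume = 25,128,900 m³; S = 31.464 g/kg
After stage 2: salt = 790,658,670 + 2,270,000×21.2 = 838,782,670; volume = 27,398,900 m³; S = 30.614 g/kg
After stage 3: salt = 838,782,670 + 30,800,000×33.8 = 1,879,822,670; volume = 58,198,900 m³
S = 1,879,822,670 / 58,198,900 = 32.3 g/kg

32.30 g/kg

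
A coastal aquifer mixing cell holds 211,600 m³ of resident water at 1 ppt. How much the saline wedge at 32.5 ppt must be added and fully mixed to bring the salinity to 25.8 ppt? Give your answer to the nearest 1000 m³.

Salt balance: 211,600×1 + V×32.5 = (211,600+V)×25.8
211,600 + 32.5V = 5,459,280 + 25.8V
5,247,680 = 6.7V
V = 783,235.82 m³

783000 m³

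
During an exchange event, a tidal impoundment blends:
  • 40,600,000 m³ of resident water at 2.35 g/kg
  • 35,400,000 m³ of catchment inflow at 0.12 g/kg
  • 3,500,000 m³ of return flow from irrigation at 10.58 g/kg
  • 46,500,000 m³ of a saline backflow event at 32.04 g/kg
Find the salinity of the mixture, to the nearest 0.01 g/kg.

12.91 g/kg

Salt balance:
salt = 40,600,000×2.35 + 35,400,000×0.12 + 3,500,000×10.58 + 46,500,000×32.04 = 95,410,000 + 4,248,000 + 37,030,000 + 1,489,860,000 = 1,626,548,000
volume = 40,600,000 + 35,400,000 + 3,500,000 + 46,500,000 = 126,000,000 m³
S = 1,626,548,000 / 126,000,000 = 12.9091 g/kg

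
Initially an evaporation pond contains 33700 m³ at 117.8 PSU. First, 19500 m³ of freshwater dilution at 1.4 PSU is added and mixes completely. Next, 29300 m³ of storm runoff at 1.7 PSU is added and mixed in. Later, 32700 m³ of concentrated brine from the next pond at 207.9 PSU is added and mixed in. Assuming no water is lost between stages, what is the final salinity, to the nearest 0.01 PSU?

94.14 PSU

By conservation of dissolved salt,
Initial salt = 33,700×117.8 = 3,969,860
After stage 1: salt = 3,969,860 + 19,500×1.4 = 3,997,160; volume = 53,200 m³; S = 75.135 PSU
After stage 2: salt = 3,997,160 + 29,300×1.7 = 4,046,970; volume = 82,500 m³; S = 49.054 PSU
After stage 3: salt = 4,046,970 + 32,700×207.9 = 10,845,300; volume = 115,200 m³
S = 10,845,300 / 115,200 = 94.1432 PSU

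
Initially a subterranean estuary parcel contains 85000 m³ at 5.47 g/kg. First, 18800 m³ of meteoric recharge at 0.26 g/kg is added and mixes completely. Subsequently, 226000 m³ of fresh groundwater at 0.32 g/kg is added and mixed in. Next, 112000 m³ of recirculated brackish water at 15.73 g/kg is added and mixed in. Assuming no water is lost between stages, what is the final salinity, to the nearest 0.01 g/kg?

By conservation of dissolved salt,
Initial salt = 85,000×5.47 = 464,950
After stage 1: salt = 464,950 + 18,800×0.26 = 469,838; volume = 103,800 m³; S = 4.526 g/kg
After stage 2: salt = 469,838 + 226,000×0.32 = 542,158; volume = 329,800 m³; S = 1.644 g/kg
After stage 3: salt = 542,158 + 112,000×15.73 = 2,303,918; volume = 441,800 m³
S = 2,303,918 / 441,800 = 5.2148 g/kg

5.21 g/kg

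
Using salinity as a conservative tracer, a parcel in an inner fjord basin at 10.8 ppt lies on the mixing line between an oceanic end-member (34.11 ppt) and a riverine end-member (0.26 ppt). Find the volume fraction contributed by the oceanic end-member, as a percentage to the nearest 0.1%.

Let g be the oceanic fraction. Salt balance per unit volume:
g×34.11 + (1−g)×0.26 = 10.8
g = (10.8 − 0.26) / (34.11 − 0.26) = 10.54/33.85 = 0.3114

31.1%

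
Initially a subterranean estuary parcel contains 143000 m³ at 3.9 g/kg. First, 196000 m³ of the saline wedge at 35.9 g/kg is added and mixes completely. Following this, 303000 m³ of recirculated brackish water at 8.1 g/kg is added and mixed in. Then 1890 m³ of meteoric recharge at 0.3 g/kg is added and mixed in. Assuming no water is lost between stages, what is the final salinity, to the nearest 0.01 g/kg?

Weighted by volume,
Initial salt = 143,000×3.9 = 557,700
After stage 1: salt = 557,700 + 196,000×35.9 = 7,594,100; volume = 339,000 m³; S = 22.401 g/kg
After stage 2: salt = 7,594,100 + 303,000×8.1 = 10,048,400; volume = 642,000 m³; S = 15.652 g/kg
After stage 3: salt = 10,048,400 + 1,890×0.3 = 10,048,967; volume = 643,890 m³
S = 10,048,967 / 643,890 = 15.6067 g/kg

15.61 g/kg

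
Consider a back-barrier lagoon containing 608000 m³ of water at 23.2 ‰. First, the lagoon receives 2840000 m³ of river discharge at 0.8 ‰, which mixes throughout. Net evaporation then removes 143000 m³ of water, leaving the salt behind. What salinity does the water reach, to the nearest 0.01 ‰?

After mixing: salt = 608,000×23.2 + 2,840,000×0.8 = 16,377,600; volume = 3,448,000 m³
After evaporation: salt unchanged = 16,377,600; volume = 3,448,000 − 143,000 = 3,305,000 m³
S = 16,377,600 / 3,305,000 = 4.9554 ‰

4.96 ‰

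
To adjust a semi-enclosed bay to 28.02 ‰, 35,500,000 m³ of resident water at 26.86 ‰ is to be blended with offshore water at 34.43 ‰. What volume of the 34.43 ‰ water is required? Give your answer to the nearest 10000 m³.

6420000 m³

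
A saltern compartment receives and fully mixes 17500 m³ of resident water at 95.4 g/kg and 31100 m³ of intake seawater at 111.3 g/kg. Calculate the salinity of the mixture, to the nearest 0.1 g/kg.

Conserving salt mass:
salt = 17,500×95.4 + 31,100×111.3 = 1,669,500 + 3,461,430 = 5,130,930
volume = 17,500 + 31,100 = 48,600 m³
S = 5,130,930 / 48,600 = 105.575 g/kg

105.6 g/kg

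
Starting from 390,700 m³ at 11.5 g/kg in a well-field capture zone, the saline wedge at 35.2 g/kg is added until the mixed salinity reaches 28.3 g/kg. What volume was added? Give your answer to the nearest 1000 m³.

Salt balance: 390,700×11.5 + V×35.2 = (390,700+V)×28.3
4,493,050 + 35.2V = 11,056,810 + 28.3V
6,563,760 = 6.9V
V = 951,269.57 m³

951000 m³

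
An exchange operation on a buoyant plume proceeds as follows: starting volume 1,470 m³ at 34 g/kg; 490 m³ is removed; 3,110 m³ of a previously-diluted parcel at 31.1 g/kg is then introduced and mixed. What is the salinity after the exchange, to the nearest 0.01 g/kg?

Remaining after removal: 980 m³ at 34 g/kg (salt = 33,320)
After addition: salt = 33,320 + 3,110×31.1 = 130,041; volume = 4,090 m³
S = 130,041 / 4,090 = 31.7949 g/kg

31.79 g/kg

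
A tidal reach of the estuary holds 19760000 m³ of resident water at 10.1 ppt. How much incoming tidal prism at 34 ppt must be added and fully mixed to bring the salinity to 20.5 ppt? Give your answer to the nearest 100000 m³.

15200000 m³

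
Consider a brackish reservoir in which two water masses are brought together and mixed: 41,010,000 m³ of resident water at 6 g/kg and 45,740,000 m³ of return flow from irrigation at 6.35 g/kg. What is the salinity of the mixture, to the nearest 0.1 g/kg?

6.2 g/kg

Conserving salt mass:
salt = 41,010,000×6 + 45,740,000×6.35 = 246,060,000 + 290,449,000 = 536,509,000
volume = 41,010,000 + 45,740,000 = 86,750,000 m³
S = 536,509,000 / 86,750,000 = 6.185 g/kg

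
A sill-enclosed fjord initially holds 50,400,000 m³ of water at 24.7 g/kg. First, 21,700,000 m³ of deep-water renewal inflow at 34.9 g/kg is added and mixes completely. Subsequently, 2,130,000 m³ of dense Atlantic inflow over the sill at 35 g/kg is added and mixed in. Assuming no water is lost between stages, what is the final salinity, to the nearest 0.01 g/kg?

27.98 g/kg

Total salt / total volume:
Initial salt = 50,400,000×24.7 = 1,244,880,000
After stage 1: salt = 1,244,880,000 + 21,700,000×34.9 = 2,002,210,000; volume = 72,100,000 m³; S = 27.77 g/kg
After stage 2: salt = 2,002,210,000 + 2,130,000×35 = 2,076,760,000; volume = 74,230,000 m³
S = 2,076,760,000 / 74,230,000 = 27.9774 g/kg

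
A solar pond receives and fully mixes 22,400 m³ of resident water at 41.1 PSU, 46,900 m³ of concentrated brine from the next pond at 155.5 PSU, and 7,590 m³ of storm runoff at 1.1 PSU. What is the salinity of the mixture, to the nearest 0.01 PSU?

106.93 PSU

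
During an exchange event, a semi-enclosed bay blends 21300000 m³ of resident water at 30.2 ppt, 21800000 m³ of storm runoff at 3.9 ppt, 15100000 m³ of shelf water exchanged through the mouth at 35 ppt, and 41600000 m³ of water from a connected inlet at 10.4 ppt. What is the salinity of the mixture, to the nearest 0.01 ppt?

16.93 ppt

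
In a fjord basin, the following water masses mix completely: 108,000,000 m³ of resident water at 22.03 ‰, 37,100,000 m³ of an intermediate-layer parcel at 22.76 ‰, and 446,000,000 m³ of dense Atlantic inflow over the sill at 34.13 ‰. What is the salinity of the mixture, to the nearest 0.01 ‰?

Total salt / total volume:
salt = 108,000,000×22.03 + 37,100,000×22.76 + 446,000,000×34.13 = 2,379,240,000 + 844,396,000 + 15,221,980,000 = 18,445,616,000
volume = 108,000,000 + 37,100,000 + 446,000,000 = 591,100,000 m³
S = 18,445,616,000 / 591,100,000 = 31.2056 ‰

31.21 ‰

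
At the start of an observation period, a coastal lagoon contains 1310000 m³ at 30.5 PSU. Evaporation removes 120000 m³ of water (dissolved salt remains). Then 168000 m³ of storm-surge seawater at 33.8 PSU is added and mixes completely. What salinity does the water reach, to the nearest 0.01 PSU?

33.60 PSU

After evaporation: salt = 1,310,000×30.5 = 39,955,000; volume = 1,310,000 − 120,000 = 1,190,000 m³
After mixing: salt = 39,955,000 + 168,000×33.8 = 45,633,400; volume = 1,190,000 + 168,000 = 1,358,000 m³
S = 45,633,400 / 1,358,000 = 33.6034 PSU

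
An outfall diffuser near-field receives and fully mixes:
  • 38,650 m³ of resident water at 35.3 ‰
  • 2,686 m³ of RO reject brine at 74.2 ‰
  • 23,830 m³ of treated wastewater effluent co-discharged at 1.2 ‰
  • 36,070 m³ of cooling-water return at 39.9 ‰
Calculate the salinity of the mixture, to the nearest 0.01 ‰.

29.94 ‰

By conservation of dissolved salt,
salt = 38,650×35.3 + 2,686×74.2 + 23,830×1.2 + 36,070×39.9 = 1,364,345 + 199,301.2 + 28,596 + 1,439,193 = 3,031,435.2
volume = 38,650 + 2,686 + 23,830 + 36,070 = 101,236 m³
S = 3,031,435.2 / 101,236 = 29.9442 ‰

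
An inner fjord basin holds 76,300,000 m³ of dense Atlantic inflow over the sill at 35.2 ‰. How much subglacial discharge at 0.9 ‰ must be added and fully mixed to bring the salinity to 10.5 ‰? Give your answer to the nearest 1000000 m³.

196000000 m³

Salt balance: 76,300,000×35.2 + V×0.9 = (76,300,000+V)×10.5
2,685,760,000 + 0.9V = 801,150,000 + 10.5V
1,884,610,000 = 9.6V
V = 196,313,541.67 m³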